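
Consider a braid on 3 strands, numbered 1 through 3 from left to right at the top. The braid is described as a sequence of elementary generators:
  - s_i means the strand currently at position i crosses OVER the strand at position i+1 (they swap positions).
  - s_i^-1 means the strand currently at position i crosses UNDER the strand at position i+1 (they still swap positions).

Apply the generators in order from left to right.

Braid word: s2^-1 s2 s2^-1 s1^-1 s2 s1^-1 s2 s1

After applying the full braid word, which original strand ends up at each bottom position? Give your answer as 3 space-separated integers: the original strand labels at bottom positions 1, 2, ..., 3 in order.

Gen 1 (s2^-1): strand 2 crosses under strand 3. Perm now: [1 3 2]
Gen 2 (s2): strand 3 crosses over strand 2. Perm now: [1 2 3]
Gen 3 (s2^-1): strand 2 crosses under strand 3. Perm now: [1 3 2]
Gen 4 (s1^-1): strand 1 crosses under strand 3. Perm now: [3 1 2]
Gen 5 (s2): strand 1 crosses over strand 2. Perm now: [3 2 1]
Gen 6 (s1^-1): strand 3 crosses under strand 2. Perm now: [2 3 1]
Gen 7 (s2): strand 3 crosses over strand 1. Perm now: [2 1 3]
Gen 8 (s1): strand 2 crosses over strand 1. Perm now: [1 2 3]

Answer: 1 2 3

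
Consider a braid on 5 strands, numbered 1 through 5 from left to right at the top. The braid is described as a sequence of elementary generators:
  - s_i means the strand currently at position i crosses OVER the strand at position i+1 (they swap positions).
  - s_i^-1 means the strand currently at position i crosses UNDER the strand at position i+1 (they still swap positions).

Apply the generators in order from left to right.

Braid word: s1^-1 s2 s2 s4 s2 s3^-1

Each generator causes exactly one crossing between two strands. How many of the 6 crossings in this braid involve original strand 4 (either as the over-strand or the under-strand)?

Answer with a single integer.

Gen 1: crossing 1x2. Involves strand 4? no. Count so far: 0
Gen 2: crossing 1x3. Involves strand 4? no. Count so far: 0
Gen 3: crossing 3x1. Involves strand 4? no. Count so far: 0
Gen 4: crossing 4x5. Involves strand 4? yes. Count so far: 1
Gen 5: crossing 1x3. Involves strand 4? no. Count so far: 1
Gen 6: crossing 1x5. Involves strand 4? no. Count so far: 1

Answer: 1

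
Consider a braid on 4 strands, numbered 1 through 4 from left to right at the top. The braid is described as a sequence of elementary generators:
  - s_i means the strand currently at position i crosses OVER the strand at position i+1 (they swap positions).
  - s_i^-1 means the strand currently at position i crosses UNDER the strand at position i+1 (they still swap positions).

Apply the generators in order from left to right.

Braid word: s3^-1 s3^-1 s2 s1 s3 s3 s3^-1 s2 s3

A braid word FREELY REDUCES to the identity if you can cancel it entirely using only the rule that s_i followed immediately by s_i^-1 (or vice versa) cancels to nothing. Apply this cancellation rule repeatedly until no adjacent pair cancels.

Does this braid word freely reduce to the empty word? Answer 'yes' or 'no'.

Answer: no

Derivation:
Gen 1 (s3^-1): push. Stack: [s3^-1]
Gen 2 (s3^-1): push. Stack: [s3^-1 s3^-1]
Gen 3 (s2): push. Stack: [s3^-1 s3^-1 s2]
Gen 4 (s1): push. Stack: [s3^-1 s3^-1 s2 s1]
Gen 5 (s3): push. Stack: [s3^-1 s3^-1 s2 s1 s3]
Gen 6 (s3): push. Stack: [s3^-1 s3^-1 s2 s1 s3 s3]
Gen 7 (s3^-1): cancels prior s3. Stack: [s3^-1 s3^-1 s2 s1 s3]
Gen 8 (s2): push. Stack: [s3^-1 s3^-1 s2 s1 s3 s2]
Gen 9 (s3): push. Stack: [s3^-1 s3^-1 s2 s1 s3 s2 s3]
Reduced word: s3^-1 s3^-1 s2 s1 s3 s2 s3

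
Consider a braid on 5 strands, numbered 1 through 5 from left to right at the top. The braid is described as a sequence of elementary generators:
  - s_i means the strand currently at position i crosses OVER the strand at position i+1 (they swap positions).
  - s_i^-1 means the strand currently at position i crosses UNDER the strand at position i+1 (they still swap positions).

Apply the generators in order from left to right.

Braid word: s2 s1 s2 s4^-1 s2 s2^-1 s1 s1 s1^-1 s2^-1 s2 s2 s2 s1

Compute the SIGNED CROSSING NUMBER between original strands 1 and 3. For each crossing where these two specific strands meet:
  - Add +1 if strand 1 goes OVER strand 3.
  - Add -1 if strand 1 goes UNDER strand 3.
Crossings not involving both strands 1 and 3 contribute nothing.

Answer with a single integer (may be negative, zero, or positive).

Answer: 3

Derivation:
Gen 1: crossing 2x3. Both 1&3? no. Sum: 0
Gen 2: 1 over 3. Both 1&3? yes. Contrib: +1. Sum: 1
Gen 3: crossing 1x2. Both 1&3? no. Sum: 1
Gen 4: crossing 4x5. Both 1&3? no. Sum: 1
Gen 5: crossing 2x1. Both 1&3? no. Sum: 1
Gen 6: crossing 1x2. Both 1&3? no. Sum: 1
Gen 7: crossing 3x2. Both 1&3? no. Sum: 1
Gen 8: crossing 2x3. Both 1&3? no. Sum: 1
Gen 9: crossing 3x2. Both 1&3? no. Sum: 1
Gen 10: 3 under 1. Both 1&3? yes. Contrib: +1. Sum: 2
Gen 11: 1 over 3. Both 1&3? yes. Contrib: +1. Sum: 3
Gen 12: 3 over 1. Both 1&3? yes. Contrib: -1. Sum: 2
Gen 13: 1 over 3. Both 1&3? yes. Contrib: +1. Sum: 3
Gen 14: crossing 2x3. Both 1&3? no. Sum: 3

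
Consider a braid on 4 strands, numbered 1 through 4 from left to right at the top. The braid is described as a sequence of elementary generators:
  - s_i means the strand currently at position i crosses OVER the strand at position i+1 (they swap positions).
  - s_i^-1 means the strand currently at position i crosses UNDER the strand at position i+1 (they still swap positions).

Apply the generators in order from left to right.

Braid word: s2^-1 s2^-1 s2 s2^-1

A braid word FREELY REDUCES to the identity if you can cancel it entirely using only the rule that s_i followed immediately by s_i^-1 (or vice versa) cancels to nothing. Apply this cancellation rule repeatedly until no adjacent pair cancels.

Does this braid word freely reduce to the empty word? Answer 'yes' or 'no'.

Gen 1 (s2^-1): push. Stack: [s2^-1]
Gen 2 (s2^-1): push. Stack: [s2^-1 s2^-1]
Gen 3 (s2): cancels prior s2^-1. Stack: [s2^-1]
Gen 4 (s2^-1): push. Stack: [s2^-1 s2^-1]
Reduced word: s2^-1 s2^-1

Answer: no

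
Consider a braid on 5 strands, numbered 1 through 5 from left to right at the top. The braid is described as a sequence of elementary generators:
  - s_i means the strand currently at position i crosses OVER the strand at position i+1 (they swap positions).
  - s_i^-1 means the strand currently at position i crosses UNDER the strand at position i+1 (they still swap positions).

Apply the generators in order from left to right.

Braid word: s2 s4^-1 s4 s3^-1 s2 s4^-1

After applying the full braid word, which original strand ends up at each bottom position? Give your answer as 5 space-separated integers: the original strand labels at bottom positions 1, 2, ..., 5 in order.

Answer: 1 4 3 5 2

Derivation:
Gen 1 (s2): strand 2 crosses over strand 3. Perm now: [1 3 2 4 5]
Gen 2 (s4^-1): strand 4 crosses under strand 5. Perm now: [1 3 2 5 4]
Gen 3 (s4): strand 5 crosses over strand 4. Perm now: [1 3 2 4 5]
Gen 4 (s3^-1): strand 2 crosses under strand 4. Perm now: [1 3 4 2 5]
Gen 5 (s2): strand 3 crosses over strand 4. Perm now: [1 4 3 2 5]
Gen 6 (s4^-1): strand 2 crosses under strand 5. Perm now: [1 4 3 5 2]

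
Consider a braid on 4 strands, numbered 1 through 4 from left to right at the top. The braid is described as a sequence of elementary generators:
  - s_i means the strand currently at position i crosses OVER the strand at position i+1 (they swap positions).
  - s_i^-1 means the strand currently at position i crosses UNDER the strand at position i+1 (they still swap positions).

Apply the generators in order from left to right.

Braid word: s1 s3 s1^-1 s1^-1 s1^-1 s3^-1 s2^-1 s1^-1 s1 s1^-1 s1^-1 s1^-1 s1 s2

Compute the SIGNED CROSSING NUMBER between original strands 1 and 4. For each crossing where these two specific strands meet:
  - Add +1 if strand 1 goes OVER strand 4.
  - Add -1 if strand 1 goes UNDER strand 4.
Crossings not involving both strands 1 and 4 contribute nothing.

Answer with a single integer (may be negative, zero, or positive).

Answer: 0

Derivation:
Gen 1: crossing 1x2. Both 1&4? no. Sum: 0
Gen 2: crossing 3x4. Both 1&4? no. Sum: 0
Gen 3: crossing 2x1. Both 1&4? no. Sum: 0
Gen 4: crossing 1x2. Both 1&4? no. Sum: 0
Gen 5: crossing 2x1. Both 1&4? no. Sum: 0
Gen 6: crossing 4x3. Both 1&4? no. Sum: 0
Gen 7: crossing 2x3. Both 1&4? no. Sum: 0
Gen 8: crossing 1x3. Both 1&4? no. Sum: 0
Gen 9: crossing 3x1. Both 1&4? no. Sum: 0
Gen 10: crossing 1x3. Both 1&4? no. Sum: 0
Gen 11: crossing 3x1. Both 1&4? no. Sum: 0
Gen 12: crossing 1x3. Both 1&4? no. Sum: 0
Gen 13: crossing 3x1. Both 1&4? no. Sum: 0
Gen 14: crossing 3x2. Both 1&4? no. Sum: 0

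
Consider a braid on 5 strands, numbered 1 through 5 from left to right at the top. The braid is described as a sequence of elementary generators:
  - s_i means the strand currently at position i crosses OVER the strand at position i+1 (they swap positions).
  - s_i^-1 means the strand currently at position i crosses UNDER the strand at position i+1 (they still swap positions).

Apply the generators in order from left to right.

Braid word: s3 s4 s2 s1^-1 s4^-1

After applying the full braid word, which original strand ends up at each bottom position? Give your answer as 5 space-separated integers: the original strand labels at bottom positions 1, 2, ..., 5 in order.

Answer: 4 1 2 3 5

Derivation:
Gen 1 (s3): strand 3 crosses over strand 4. Perm now: [1 2 4 3 5]
Gen 2 (s4): strand 3 crosses over strand 5. Perm now: [1 2 4 5 3]
Gen 3 (s2): strand 2 crosses over strand 4. Perm now: [1 4 2 5 3]
Gen 4 (s1^-1): strand 1 crosses under strand 4. Perm now: [4 1 2 5 3]
Gen 5 (s4^-1): strand 5 crosses under strand 3. Perm now: [4 1 2 3 5]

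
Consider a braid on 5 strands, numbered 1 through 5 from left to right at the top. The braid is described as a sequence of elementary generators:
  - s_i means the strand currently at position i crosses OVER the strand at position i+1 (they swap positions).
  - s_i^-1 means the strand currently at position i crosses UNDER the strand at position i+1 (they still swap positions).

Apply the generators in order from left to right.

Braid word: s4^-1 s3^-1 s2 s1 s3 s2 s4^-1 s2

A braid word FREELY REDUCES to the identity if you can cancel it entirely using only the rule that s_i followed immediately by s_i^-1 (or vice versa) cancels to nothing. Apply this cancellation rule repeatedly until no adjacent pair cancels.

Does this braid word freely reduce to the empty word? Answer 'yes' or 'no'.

Answer: no

Derivation:
Gen 1 (s4^-1): push. Stack: [s4^-1]
Gen 2 (s3^-1): push. Stack: [s4^-1 s3^-1]
Gen 3 (s2): push. Stack: [s4^-1 s3^-1 s2]
Gen 4 (s1): push. Stack: [s4^-1 s3^-1 s2 s1]
Gen 5 (s3): push. Stack: [s4^-1 s3^-1 s2 s1 s3]
Gen 6 (s2): push. Stack: [s4^-1 s3^-1 s2 s1 s3 s2]
Gen 7 (s4^-1): push. Stack: [s4^-1 s3^-1 s2 s1 s3 s2 s4^-1]
Gen 8 (s2): push. Stack: [s4^-1 s3^-1 s2 s1 s3 s2 s4^-1 s2]
Reduced word: s4^-1 s3^-1 s2 s1 s3 s2 s4^-1 s2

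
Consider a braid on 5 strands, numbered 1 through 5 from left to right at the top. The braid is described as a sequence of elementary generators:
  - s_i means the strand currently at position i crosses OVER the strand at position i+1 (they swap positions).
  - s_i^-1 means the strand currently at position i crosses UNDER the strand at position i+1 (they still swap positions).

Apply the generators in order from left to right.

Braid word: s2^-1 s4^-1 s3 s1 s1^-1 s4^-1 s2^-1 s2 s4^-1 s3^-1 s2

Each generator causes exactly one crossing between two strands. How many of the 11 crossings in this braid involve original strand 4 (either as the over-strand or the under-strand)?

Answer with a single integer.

Gen 1: crossing 2x3. Involves strand 4? no. Count so far: 0
Gen 2: crossing 4x5. Involves strand 4? yes. Count so far: 1
Gen 3: crossing 2x5. Involves strand 4? no. Count so far: 1
Gen 4: crossing 1x3. Involves strand 4? no. Count so far: 1
Gen 5: crossing 3x1. Involves strand 4? no. Count so far: 1
Gen 6: crossing 2x4. Involves strand 4? yes. Count so far: 2
Gen 7: crossing 3x5. Involves strand 4? no. Count so far: 2
Gen 8: crossing 5x3. Involves strand 4? no. Count so far: 2
Gen 9: crossing 4x2. Involves strand 4? yes. Count so far: 3
Gen 10: crossing 5x2. Involves strand 4? no. Count so far: 3
Gen 11: crossing 3x2. Involves strand 4? no. Count so far: 3

Answer: 3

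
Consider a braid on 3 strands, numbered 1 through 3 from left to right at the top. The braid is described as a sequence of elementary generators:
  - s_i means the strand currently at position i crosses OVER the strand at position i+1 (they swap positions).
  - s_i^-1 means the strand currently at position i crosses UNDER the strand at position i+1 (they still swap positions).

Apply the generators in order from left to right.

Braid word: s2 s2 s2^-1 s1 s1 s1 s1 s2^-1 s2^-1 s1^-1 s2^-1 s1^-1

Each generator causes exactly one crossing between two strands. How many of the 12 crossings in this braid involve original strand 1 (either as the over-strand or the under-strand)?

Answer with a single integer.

Gen 1: crossing 2x3. Involves strand 1? no. Count so far: 0
Gen 2: crossing 3x2. Involves strand 1? no. Count so far: 0
Gen 3: crossing 2x3. Involves strand 1? no. Count so far: 0
Gen 4: crossing 1x3. Involves strand 1? yes. Count so far: 1
Gen 5: crossing 3x1. Involves strand 1? yes. Count so far: 2
Gen 6: crossing 1x3. Involves strand 1? yes. Count so far: 3
Gen 7: crossing 3x1. Involves strand 1? yes. Count so far: 4
Gen 8: crossing 3x2. Involves strand 1? no. Count so far: 4
Gen 9: crossing 2x3. Involves strand 1? no. Count so far: 4
Gen 10: crossing 1x3. Involves strand 1? yes. Count so far: 5
Gen 11: crossing 1x2. Involves strand 1? yes. Count so far: 6
Gen 12: crossing 3x2. Involves strand 1? no. Count so far: 6

Answer: 6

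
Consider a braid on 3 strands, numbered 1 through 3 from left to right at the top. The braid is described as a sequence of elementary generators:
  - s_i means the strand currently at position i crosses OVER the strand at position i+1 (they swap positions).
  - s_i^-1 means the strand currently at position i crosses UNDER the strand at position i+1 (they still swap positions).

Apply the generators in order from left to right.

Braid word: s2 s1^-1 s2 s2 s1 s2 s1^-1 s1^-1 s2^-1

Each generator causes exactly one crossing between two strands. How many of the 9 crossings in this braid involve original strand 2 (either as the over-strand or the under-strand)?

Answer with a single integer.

Gen 1: crossing 2x3. Involves strand 2? yes. Count so far: 1
Gen 2: crossing 1x3. Involves strand 2? no. Count so far: 1
Gen 3: crossing 1x2. Involves strand 2? yes. Count so far: 2
Gen 4: crossing 2x1. Involves strand 2? yes. Count so far: 3
Gen 5: crossing 3x1. Involves strand 2? no. Count so far: 3
Gen 6: crossing 3x2. Involves strand 2? yes. Count so far: 4
Gen 7: crossing 1x2. Involves strand 2? yes. Count so far: 5
Gen 8: crossing 2x1. Involves strand 2? yes. Count so far: 6
Gen 9: crossing 2x3. Involves strand 2? yes. Count so far: 7

Answer: 7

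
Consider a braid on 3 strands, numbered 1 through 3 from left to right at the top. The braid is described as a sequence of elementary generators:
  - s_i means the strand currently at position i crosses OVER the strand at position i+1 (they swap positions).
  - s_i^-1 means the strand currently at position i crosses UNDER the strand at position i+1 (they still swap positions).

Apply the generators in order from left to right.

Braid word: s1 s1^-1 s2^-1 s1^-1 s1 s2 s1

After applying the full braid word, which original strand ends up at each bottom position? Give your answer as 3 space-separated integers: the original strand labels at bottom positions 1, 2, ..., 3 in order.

Gen 1 (s1): strand 1 crosses over strand 2. Perm now: [2 1 3]
Gen 2 (s1^-1): strand 2 crosses under strand 1. Perm now: [1 2 3]
Gen 3 (s2^-1): strand 2 crosses under strand 3. Perm now: [1 3 2]
Gen 4 (s1^-1): strand 1 crosses under strand 3. Perm now: [3 1 2]
Gen 5 (s1): strand 3 crosses over strand 1. Perm now: [1 3 2]
Gen 6 (s2): strand 3 crosses over strand 2. Perm now: [1 2 3]
Gen 7 (s1): strand 1 crosses over strand 2. Perm now: [2 1 3]

Answer: 2 1 3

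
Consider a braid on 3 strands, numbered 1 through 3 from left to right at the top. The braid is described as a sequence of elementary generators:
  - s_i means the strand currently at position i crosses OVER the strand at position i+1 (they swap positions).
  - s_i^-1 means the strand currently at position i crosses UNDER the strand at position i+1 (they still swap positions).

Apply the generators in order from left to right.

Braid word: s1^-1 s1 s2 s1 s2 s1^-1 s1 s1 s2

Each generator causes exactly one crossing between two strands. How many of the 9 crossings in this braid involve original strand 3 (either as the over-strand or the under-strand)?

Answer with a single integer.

Answer: 6

Derivation:
Gen 1: crossing 1x2. Involves strand 3? no. Count so far: 0
Gen 2: crossing 2x1. Involves strand 3? no. Count so far: 0
Gen 3: crossing 2x3. Involves strand 3? yes. Count so far: 1
Gen 4: crossing 1x3. Involves strand 3? yes. Count so far: 2
Gen 5: crossing 1x2. Involves strand 3? no. Count so far: 2
Gen 6: crossing 3x2. Involves strand 3? yes. Count so far: 3
Gen 7: crossing 2x3. Involves strand 3? yes. Count so far: 4
Gen 8: crossing 3x2. Involves strand 3? yes. Count so far: 5
Gen 9: crossing 3x1. Involves strand 3? yes. Count so far: 6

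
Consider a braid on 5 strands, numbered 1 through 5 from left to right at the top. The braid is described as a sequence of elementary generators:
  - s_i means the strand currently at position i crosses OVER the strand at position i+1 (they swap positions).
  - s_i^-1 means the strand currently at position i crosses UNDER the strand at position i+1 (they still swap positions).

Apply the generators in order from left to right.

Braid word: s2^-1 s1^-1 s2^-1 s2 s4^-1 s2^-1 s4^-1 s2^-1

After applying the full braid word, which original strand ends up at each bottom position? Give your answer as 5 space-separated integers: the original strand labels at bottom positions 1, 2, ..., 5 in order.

Gen 1 (s2^-1): strand 2 crosses under strand 3. Perm now: [1 3 2 4 5]
Gen 2 (s1^-1): strand 1 crosses under strand 3. Perm now: [3 1 2 4 5]
Gen 3 (s2^-1): strand 1 crosses under strand 2. Perm now: [3 2 1 4 5]
Gen 4 (s2): strand 2 crosses over strand 1. Perm now: [3 1 2 4 5]
Gen 5 (s4^-1): strand 4 crosses under strand 5. Perm now: [3 1 2 5 4]
Gen 6 (s2^-1): strand 1 crosses under strand 2. Perm now: [3 2 1 5 4]
Gen 7 (s4^-1): strand 5 crosses under strand 4. Perm now: [3 2 1 4 5]
Gen 8 (s2^-1): strand 2 crosses under strand 1. Perm now: [3 1 2 4 5]

Answer: 3 1 2 4 5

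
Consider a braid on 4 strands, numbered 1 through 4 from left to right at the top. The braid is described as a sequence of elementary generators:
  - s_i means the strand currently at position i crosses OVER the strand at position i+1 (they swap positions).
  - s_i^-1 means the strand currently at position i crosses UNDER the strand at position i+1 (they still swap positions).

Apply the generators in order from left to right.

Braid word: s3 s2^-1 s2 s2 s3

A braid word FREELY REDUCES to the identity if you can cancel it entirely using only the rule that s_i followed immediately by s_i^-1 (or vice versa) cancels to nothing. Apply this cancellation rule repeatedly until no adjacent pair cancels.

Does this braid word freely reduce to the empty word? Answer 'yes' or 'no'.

Gen 1 (s3): push. Stack: [s3]
Gen 2 (s2^-1): push. Stack: [s3 s2^-1]
Gen 3 (s2): cancels prior s2^-1. Stack: [s3]
Gen 4 (s2): push. Stack: [s3 s2]
Gen 5 (s3): push. Stack: [s3 s2 s3]
Reduced word: s3 s2 s3

Answer: no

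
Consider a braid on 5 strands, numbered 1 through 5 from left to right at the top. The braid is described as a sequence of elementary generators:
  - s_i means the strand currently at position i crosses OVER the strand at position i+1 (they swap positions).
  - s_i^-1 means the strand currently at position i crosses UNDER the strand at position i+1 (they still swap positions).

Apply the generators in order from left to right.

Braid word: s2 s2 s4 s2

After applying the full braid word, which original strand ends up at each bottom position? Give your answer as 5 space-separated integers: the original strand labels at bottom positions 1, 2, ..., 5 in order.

Gen 1 (s2): strand 2 crosses over strand 3. Perm now: [1 3 2 4 5]
Gen 2 (s2): strand 3 crosses over strand 2. Perm now: [1 2 3 4 5]
Gen 3 (s4): strand 4 crosses over strand 5. Perm now: [1 2 3 5 4]
Gen 4 (s2): strand 2 crosses over strand 3. Perm now: [1 3 2 5 4]

Answer: 1 3 2 5 4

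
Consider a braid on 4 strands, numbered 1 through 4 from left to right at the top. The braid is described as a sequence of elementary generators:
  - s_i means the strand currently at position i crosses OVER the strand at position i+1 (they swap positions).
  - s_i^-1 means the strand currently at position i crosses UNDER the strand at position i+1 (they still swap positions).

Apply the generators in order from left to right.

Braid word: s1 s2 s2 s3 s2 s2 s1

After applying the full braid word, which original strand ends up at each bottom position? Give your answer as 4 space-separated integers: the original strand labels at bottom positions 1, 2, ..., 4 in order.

Gen 1 (s1): strand 1 crosses over strand 2. Perm now: [2 1 3 4]
Gen 2 (s2): strand 1 crosses over strand 3. Perm now: [2 3 1 4]
Gen 3 (s2): strand 3 crosses over strand 1. Perm now: [2 1 3 4]
Gen 4 (s3): strand 3 crosses over strand 4. Perm now: [2 1 4 3]
Gen 5 (s2): strand 1 crosses over strand 4. Perm now: [2 4 1 3]
Gen 6 (s2): strand 4 crosses over strand 1. Perm now: [2 1 4 3]
Gen 7 (s1): strand 2 crosses over strand 1. Perm now: [1 2 4 3]

Answer: 1 2 4 3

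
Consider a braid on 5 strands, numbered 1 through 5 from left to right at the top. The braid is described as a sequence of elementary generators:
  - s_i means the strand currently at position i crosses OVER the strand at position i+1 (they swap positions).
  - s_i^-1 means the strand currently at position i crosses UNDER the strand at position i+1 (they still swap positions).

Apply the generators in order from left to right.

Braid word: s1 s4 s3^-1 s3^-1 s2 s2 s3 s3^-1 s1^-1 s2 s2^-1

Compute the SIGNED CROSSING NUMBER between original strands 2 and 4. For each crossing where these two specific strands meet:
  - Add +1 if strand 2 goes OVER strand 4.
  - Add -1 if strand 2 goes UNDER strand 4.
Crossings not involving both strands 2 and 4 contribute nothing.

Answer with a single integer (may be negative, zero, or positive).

Answer: 0

Derivation:
Gen 1: crossing 1x2. Both 2&4? no. Sum: 0
Gen 2: crossing 4x5. Both 2&4? no. Sum: 0
Gen 3: crossing 3x5. Both 2&4? no. Sum: 0
Gen 4: crossing 5x3. Both 2&4? no. Sum: 0
Gen 5: crossing 1x3. Both 2&4? no. Sum: 0
Gen 6: crossing 3x1. Both 2&4? no. Sum: 0
Gen 7: crossing 3x5. Both 2&4? no. Sum: 0
Gen 8: crossing 5x3. Both 2&4? no. Sum: 0
Gen 9: crossing 2x1. Both 2&4? no. Sum: 0
Gen 10: crossing 2x3. Both 2&4? no. Sum: 0
Gen 11: crossing 3x2. Both 2&4? no. Sum: 0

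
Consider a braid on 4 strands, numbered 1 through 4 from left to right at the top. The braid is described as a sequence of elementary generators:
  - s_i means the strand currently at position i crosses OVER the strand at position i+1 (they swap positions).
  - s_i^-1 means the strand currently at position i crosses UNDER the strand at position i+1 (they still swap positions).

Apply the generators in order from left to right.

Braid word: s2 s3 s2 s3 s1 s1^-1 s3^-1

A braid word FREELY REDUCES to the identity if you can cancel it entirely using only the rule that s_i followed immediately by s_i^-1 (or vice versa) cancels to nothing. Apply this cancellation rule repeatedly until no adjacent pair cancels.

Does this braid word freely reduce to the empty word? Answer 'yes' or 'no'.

Answer: no

Derivation:
Gen 1 (s2): push. Stack: [s2]
Gen 2 (s3): push. Stack: [s2 s3]
Gen 3 (s2): push. Stack: [s2 s3 s2]
Gen 4 (s3): push. Stack: [s2 s3 s2 s3]
Gen 5 (s1): push. Stack: [s2 s3 s2 s3 s1]
Gen 6 (s1^-1): cancels prior s1. Stack: [s2 s3 s2 s3]
Gen 7 (s3^-1): cancels prior s3. Stack: [s2 s3 s2]
Reduced word: s2 s3 s2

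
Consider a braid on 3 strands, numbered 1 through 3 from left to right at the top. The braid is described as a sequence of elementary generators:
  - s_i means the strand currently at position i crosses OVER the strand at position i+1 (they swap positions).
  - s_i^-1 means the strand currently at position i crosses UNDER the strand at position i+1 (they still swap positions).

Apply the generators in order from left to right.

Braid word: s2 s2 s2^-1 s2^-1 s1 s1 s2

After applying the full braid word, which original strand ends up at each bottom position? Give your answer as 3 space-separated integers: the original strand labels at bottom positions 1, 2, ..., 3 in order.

Gen 1 (s2): strand 2 crosses over strand 3. Perm now: [1 3 2]
Gen 2 (s2): strand 3 crosses over strand 2. Perm now: [1 2 3]
Gen 3 (s2^-1): strand 2 crosses under strand 3. Perm now: [1 3 2]
Gen 4 (s2^-1): strand 3 crosses under strand 2. Perm now: [1 2 3]
Gen 5 (s1): strand 1 crosses over strand 2. Perm now: [2 1 3]
Gen 6 (s1): strand 2 crosses over strand 1. Perm now: [1 2 3]
Gen 7 (s2): strand 2 crosses over strand 3. Perm now: [1 3 2]

Answer: 1 3 2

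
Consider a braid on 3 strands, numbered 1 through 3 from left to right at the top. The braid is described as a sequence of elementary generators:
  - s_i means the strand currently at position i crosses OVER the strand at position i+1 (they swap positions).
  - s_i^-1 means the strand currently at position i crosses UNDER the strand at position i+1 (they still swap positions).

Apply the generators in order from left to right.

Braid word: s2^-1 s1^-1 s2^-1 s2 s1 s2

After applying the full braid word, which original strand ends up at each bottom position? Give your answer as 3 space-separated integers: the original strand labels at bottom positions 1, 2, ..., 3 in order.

Answer: 1 2 3

Derivation:
Gen 1 (s2^-1): strand 2 crosses under strand 3. Perm now: [1 3 2]
Gen 2 (s1^-1): strand 1 crosses under strand 3. Perm now: [3 1 2]
Gen 3 (s2^-1): strand 1 crosses under strand 2. Perm now: [3 2 1]
Gen 4 (s2): strand 2 crosses over strand 1. Perm now: [3 1 2]
Gen 5 (s1): strand 3 crosses over strand 1. Perm now: [1 3 2]
Gen 6 (s2): strand 3 crosses over strand 2. Perm now: [1 2 3]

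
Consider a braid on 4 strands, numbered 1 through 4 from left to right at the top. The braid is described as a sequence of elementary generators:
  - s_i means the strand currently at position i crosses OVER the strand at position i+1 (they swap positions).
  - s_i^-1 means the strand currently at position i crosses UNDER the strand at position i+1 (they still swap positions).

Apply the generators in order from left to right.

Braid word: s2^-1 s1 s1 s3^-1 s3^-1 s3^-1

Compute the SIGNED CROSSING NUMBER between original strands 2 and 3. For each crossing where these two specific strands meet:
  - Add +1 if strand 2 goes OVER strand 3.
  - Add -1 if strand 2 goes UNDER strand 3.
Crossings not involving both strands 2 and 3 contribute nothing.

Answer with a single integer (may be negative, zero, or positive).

Gen 1: 2 under 3. Both 2&3? yes. Contrib: -1. Sum: -1
Gen 2: crossing 1x3. Both 2&3? no. Sum: -1
Gen 3: crossing 3x1. Both 2&3? no. Sum: -1
Gen 4: crossing 2x4. Both 2&3? no. Sum: -1
Gen 5: crossing 4x2. Both 2&3? no. Sum: -1
Gen 6: crossing 2x4. Both 2&3? no. Sum: -1

Answer: -1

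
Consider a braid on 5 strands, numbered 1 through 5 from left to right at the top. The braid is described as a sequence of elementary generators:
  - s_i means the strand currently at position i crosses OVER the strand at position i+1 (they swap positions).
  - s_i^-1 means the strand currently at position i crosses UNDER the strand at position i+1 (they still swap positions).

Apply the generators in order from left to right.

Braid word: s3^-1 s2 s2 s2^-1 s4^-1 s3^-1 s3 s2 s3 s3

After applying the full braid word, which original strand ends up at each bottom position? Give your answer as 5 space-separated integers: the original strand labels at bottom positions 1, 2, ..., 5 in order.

Answer: 1 2 4 5 3

Derivation:
Gen 1 (s3^-1): strand 3 crosses under strand 4. Perm now: [1 2 4 3 5]
Gen 2 (s2): strand 2 crosses over strand 4. Perm now: [1 4 2 3 5]
Gen 3 (s2): strand 4 crosses over strand 2. Perm now: [1 2 4 3 5]
Gen 4 (s2^-1): strand 2 crosses under strand 4. Perm now: [1 4 2 3 5]
Gen 5 (s4^-1): strand 3 crosses under strand 5. Perm now: [1 4 2 5 3]
Gen 6 (s3^-1): strand 2 crosses under strand 5. Perm now: [1 4 5 2 3]
Gen 7 (s3): strand 5 crosses over strand 2. Perm now: [1 4 2 5 3]
Gen 8 (s2): strand 4 crosses over strand 2. Perm now: [1 2 4 5 3]
Gen 9 (s3): strand 4 crosses over strand 5. Perm now: [1 2 5 4 3]
Gen 10 (s3): strand 5 crosses over strand 4. Perm now: [1 2 4 5 3]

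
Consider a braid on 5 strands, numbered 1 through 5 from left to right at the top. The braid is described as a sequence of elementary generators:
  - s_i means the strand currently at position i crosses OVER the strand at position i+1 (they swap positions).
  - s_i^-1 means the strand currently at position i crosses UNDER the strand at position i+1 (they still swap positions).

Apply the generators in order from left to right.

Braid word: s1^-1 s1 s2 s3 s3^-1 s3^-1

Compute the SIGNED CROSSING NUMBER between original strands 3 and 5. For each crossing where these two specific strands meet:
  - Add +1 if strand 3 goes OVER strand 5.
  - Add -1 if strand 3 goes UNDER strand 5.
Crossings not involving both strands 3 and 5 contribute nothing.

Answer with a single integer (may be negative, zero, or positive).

Gen 1: crossing 1x2. Both 3&5? no. Sum: 0
Gen 2: crossing 2x1. Both 3&5? no. Sum: 0
Gen 3: crossing 2x3. Both 3&5? no. Sum: 0
Gen 4: crossing 2x4. Both 3&5? no. Sum: 0
Gen 5: crossing 4x2. Both 3&5? no. Sum: 0
Gen 6: crossing 2x4. Both 3&5? no. Sum: 0

Answer: 0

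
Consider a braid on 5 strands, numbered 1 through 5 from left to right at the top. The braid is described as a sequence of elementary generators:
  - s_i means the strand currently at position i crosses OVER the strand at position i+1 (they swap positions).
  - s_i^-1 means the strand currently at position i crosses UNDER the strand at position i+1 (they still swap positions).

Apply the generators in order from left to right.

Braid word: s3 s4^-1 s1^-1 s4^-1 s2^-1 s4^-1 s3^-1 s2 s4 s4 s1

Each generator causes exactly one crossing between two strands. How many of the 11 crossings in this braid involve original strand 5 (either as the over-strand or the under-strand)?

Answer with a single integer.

Gen 1: crossing 3x4. Involves strand 5? no. Count so far: 0
Gen 2: crossing 3x5. Involves strand 5? yes. Count so far: 1
Gen 3: crossing 1x2. Involves strand 5? no. Count so far: 1
Gen 4: crossing 5x3. Involves strand 5? yes. Count so far: 2
Gen 5: crossing 1x4. Involves strand 5? no. Count so far: 2
Gen 6: crossing 3x5. Involves strand 5? yes. Count so far: 3
Gen 7: crossing 1x5. Involves strand 5? yes. Count so far: 4
Gen 8: crossing 4x5. Involves strand 5? yes. Count so far: 5
Gen 9: crossing 1x3. Involves strand 5? no. Count so far: 5
Gen 10: crossing 3x1. Involves strand 5? no. Count so far: 5
Gen 11: crossing 2x5. Involves strand 5? yes. Count so far: 6

Answer: 6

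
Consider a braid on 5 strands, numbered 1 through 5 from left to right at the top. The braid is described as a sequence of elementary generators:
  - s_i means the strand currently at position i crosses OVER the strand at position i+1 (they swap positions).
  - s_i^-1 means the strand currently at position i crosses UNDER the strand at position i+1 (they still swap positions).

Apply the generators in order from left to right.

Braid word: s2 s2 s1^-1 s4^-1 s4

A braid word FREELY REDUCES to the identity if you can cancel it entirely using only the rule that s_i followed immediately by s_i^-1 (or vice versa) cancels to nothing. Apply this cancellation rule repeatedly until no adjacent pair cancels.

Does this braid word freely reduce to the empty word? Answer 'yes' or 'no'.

Answer: no

Derivation:
Gen 1 (s2): push. Stack: [s2]
Gen 2 (s2): push. Stack: [s2 s2]
Gen 3 (s1^-1): push. Stack: [s2 s2 s1^-1]
Gen 4 (s4^-1): push. Stack: [s2 s2 s1^-1 s4^-1]
Gen 5 (s4): cancels prior s4^-1. Stack: [s2 s2 s1^-1]
Reduced word: s2 s2 s1^-1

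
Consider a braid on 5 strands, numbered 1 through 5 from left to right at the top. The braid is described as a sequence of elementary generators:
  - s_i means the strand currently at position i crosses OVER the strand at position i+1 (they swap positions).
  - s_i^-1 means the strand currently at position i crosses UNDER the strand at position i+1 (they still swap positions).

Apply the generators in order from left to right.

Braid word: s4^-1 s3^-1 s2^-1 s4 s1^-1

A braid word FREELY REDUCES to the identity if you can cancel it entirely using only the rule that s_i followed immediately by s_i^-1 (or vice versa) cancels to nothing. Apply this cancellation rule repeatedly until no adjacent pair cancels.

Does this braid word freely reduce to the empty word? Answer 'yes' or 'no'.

Gen 1 (s4^-1): push. Stack: [s4^-1]
Gen 2 (s3^-1): push. Stack: [s4^-1 s3^-1]
Gen 3 (s2^-1): push. Stack: [s4^-1 s3^-1 s2^-1]
Gen 4 (s4): push. Stack: [s4^-1 s3^-1 s2^-1 s4]
Gen 5 (s1^-1): push. Stack: [s4^-1 s3^-1 s2^-1 s4 s1^-1]
Reduced word: s4^-1 s3^-1 s2^-1 s4 s1^-1

Answer: no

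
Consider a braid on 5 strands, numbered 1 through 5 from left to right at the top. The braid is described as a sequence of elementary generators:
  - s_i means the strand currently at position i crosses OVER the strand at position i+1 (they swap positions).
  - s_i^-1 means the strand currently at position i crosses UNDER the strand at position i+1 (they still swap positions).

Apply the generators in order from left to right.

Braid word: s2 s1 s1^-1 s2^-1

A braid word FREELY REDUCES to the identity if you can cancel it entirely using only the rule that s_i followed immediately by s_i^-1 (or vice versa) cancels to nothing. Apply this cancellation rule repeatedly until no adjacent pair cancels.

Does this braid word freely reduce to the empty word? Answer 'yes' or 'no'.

Answer: yes

Derivation:
Gen 1 (s2): push. Stack: [s2]
Gen 2 (s1): push. Stack: [s2 s1]
Gen 3 (s1^-1): cancels prior s1. Stack: [s2]
Gen 4 (s2^-1): cancels prior s2. Stack: []
Reduced word: (empty)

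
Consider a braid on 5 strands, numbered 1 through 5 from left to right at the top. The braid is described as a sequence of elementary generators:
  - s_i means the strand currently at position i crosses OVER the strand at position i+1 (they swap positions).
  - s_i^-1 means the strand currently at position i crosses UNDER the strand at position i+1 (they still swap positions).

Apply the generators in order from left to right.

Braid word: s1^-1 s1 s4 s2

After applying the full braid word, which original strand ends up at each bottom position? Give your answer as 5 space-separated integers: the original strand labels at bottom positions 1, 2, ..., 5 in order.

Gen 1 (s1^-1): strand 1 crosses under strand 2. Perm now: [2 1 3 4 5]
Gen 2 (s1): strand 2 crosses over strand 1. Perm now: [1 2 3 4 5]
Gen 3 (s4): strand 4 crosses over strand 5. Perm now: [1 2 3 5 4]
Gen 4 (s2): strand 2 crosses over strand 3. Perm now: [1 3 2 5 4]

Answer: 1 3 2 5 4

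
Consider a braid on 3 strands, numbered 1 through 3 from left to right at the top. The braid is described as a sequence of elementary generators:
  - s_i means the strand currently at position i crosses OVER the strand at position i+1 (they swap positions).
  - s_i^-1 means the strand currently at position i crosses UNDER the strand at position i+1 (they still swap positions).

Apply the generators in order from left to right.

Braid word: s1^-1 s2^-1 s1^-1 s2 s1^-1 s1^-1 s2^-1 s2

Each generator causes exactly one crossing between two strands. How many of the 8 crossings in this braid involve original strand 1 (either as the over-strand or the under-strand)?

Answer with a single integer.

Answer: 7

Derivation:
Gen 1: crossing 1x2. Involves strand 1? yes. Count so far: 1
Gen 2: crossing 1x3. Involves strand 1? yes. Count so far: 2
Gen 3: crossing 2x3. Involves strand 1? no. Count so far: 2
Gen 4: crossing 2x1. Involves strand 1? yes. Count so far: 3
Gen 5: crossing 3x1. Involves strand 1? yes. Count so far: 4
Gen 6: crossing 1x3. Involves strand 1? yes. Count so far: 5
Gen 7: crossing 1x2. Involves strand 1? yes. Count so far: 6
Gen 8: crossing 2x1. Involves strand 1? yes. Count so far: 7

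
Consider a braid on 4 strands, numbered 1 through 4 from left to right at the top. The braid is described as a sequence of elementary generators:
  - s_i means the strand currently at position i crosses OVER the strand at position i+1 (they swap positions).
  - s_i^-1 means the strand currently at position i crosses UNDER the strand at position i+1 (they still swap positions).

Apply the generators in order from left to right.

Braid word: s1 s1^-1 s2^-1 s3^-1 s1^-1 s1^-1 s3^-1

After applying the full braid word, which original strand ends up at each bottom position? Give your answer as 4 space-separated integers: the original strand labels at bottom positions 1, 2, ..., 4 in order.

Gen 1 (s1): strand 1 crosses over strand 2. Perm now: [2 1 3 4]
Gen 2 (s1^-1): strand 2 crosses under strand 1. Perm now: [1 2 3 4]
Gen 3 (s2^-1): strand 2 crosses under strand 3. Perm now: [1 3 2 4]
Gen 4 (s3^-1): strand 2 crosses under strand 4. Perm now: [1 3 4 2]
Gen 5 (s1^-1): strand 1 crosses under strand 3. Perm now: [3 1 4 2]
Gen 6 (s1^-1): strand 3 crosses under strand 1. Perm now: [1 3 4 2]
Gen 7 (s3^-1): strand 4 crosses under strand 2. Perm now: [1 3 2 4]

Answer: 1 3 2 4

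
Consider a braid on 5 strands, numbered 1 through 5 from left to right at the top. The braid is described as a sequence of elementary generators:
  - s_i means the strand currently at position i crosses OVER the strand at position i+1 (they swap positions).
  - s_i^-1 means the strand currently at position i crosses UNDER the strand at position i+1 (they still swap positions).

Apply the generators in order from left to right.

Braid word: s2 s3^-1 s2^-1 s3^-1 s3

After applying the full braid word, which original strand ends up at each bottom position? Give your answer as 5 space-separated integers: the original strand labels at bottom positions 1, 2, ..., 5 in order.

Answer: 1 4 3 2 5

Derivation:
Gen 1 (s2): strand 2 crosses over strand 3. Perm now: [1 3 2 4 5]
Gen 2 (s3^-1): strand 2 crosses under strand 4. Perm now: [1 3 4 2 5]
Gen 3 (s2^-1): strand 3 crosses under strand 4. Perm now: [1 4 3 2 5]
Gen 4 (s3^-1): strand 3 crosses under strand 2. Perm now: [1 4 2 3 5]
Gen 5 (s3): strand 2 crosses over strand 3. Perm now: [1 4 3 2 5]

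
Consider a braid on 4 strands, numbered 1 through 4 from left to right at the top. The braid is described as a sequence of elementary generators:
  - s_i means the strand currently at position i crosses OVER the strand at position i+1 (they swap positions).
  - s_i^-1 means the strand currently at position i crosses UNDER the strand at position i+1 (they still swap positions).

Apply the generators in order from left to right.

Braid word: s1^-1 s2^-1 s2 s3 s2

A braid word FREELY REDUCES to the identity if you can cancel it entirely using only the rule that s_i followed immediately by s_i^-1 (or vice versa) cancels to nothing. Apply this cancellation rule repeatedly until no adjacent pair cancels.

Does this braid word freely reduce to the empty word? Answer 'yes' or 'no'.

Answer: no

Derivation:
Gen 1 (s1^-1): push. Stack: [s1^-1]
Gen 2 (s2^-1): push. Stack: [s1^-1 s2^-1]
Gen 3 (s2): cancels prior s2^-1. Stack: [s1^-1]
Gen 4 (s3): push. Stack: [s1^-1 s3]
Gen 5 (s2): push. Stack: [s1^-1 s3 s2]
Reduced word: s1^-1 s3 s2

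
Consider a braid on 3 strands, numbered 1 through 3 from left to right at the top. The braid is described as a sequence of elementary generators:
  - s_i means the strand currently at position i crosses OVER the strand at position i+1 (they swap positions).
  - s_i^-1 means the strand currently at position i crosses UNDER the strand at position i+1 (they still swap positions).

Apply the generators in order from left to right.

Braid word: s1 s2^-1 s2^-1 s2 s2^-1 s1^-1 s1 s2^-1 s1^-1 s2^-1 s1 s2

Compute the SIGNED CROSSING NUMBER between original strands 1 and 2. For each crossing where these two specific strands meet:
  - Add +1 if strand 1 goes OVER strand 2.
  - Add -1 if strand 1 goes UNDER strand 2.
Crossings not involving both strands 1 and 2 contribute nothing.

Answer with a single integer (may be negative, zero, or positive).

Answer: 4

Derivation:
Gen 1: 1 over 2. Both 1&2? yes. Contrib: +1. Sum: 1
Gen 2: crossing 1x3. Both 1&2? no. Sum: 1
Gen 3: crossing 3x1. Both 1&2? no. Sum: 1
Gen 4: crossing 1x3. Both 1&2? no. Sum: 1
Gen 5: crossing 3x1. Both 1&2? no. Sum: 1
Gen 6: 2 under 1. Both 1&2? yes. Contrib: +1. Sum: 2
Gen 7: 1 over 2. Both 1&2? yes. Contrib: +1. Sum: 3
Gen 8: crossing 1x3. Both 1&2? no. Sum: 3
Gen 9: crossing 2x3. Both 1&2? no. Sum: 3
Gen 10: 2 under 1. Both 1&2? yes. Contrib: +1. Sum: 4
Gen 11: crossing 3x1. Both 1&2? no. Sum: 4
Gen 12: crossing 3x2. Both 1&2? no. Sum: 4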